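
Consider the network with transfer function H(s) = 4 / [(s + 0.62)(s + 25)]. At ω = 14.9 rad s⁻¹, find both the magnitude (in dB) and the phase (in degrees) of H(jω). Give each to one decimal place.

|H| = -40.7 dB, ∠H = -118.4°

|j14.9 + 0.62| = √(14.9² + 0.62²) = 14.91
|j14.9 + 25| = √(14.9² + 25²) = 29.1
|H(j14.9)| = 4 / (14.91 × 29.1) = 0.0092162
20 log₁₀(0.0092162) = -40.71 dB
∠(j14.9 + 0.62) = arctan(14.9/0.62) = 87.62°
∠(j14.9 + 25) = arctan(14.9/25) = 30.79°
∠H(j14.9) = − (87.62° + 30.79°) = -118.41°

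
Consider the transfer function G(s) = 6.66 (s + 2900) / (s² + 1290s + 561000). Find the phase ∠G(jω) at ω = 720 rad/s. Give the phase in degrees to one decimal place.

∠(j720 + 2900) = arctan(720/2900) = 13.94°
∠[(j720)² + 1290(j720) + 561000] = ∠[42600 + j9.288e+05] = 87.37°
∠G(j720) = 13.94° − 87.37° = -73.43°

-73.4 deg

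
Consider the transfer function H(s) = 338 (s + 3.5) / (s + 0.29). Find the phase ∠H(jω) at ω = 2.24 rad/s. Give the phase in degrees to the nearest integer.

-50°

∠(j2.24 + 3.5) = arctan(2.24/3.5) = 32.62°
∠(j2.24 + 0.29) = arctan(2.24/0.29) = 82.62°
∠H(j2.24) = 32.62° − 82.62° = -50.00°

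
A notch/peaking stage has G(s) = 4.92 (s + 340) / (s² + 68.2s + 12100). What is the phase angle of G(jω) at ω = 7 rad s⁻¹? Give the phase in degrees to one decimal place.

∠(j7 + 340) = arctan(7/340) = 1.18°
∠[(j7)² + 68.2(j7) + 12100] = ∠[12051 + j477.4] = 2.27°
∠G(j7) = 1.18° − 2.27° = -1.09°

-1.1°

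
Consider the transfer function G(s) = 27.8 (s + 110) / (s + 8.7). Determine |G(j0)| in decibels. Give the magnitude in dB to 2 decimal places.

G(0) = 27.8 × 110 / 8.7 = 351.49
20 log₁₀(351.49) = 50.918 dB

50.92 dB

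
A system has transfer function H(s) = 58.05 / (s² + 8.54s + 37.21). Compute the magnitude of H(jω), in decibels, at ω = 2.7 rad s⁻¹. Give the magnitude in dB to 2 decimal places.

3.73 dB

|(j2.7)² + 8.54(j2.7) + 37.21| = |29.92 + j23.058| = 37.77
|H(j2.7)| = 58.05 / 37.77 = 1.5368
20 log₁₀(1.5368) = 3.732 dB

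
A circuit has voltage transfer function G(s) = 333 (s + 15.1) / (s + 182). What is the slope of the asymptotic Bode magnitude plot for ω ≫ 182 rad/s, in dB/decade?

0 dB/decade

With 1 zero and 1 pole, the high-frequency asymptotic slope is 20 × (1 − 1) = 0 dB/decade.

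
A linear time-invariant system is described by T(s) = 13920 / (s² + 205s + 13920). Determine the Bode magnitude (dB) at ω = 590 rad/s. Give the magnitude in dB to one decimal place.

-28.1 dB

|(j590)² + 205(j590) + 13920| = |-3.3418e+05 + j1.2095e+05| = 3.554e+05
|T(j590)| = 13920 / 3.554e+05 = 0.039168
20 log₁₀(0.039168) = -28.14 dB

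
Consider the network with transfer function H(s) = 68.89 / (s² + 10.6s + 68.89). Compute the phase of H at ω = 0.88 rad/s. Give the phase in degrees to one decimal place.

∠[(j0.88)² + 10.6(j0.88) + 68.89] = ∠[68.116 + j9.328] = 7.80°
∠H(j0.88) = −7.80° = -7.80°

-7.8°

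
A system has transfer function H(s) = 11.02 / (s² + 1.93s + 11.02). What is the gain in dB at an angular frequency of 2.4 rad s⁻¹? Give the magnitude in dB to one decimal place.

|(j2.4)² + 1.93(j2.4) + 11.02| = |5.26 + j4.632| = 7.009
|H(j2.4)| = 11.02 / 7.009 = 1.5723
20 log₁₀(1.5723) = 3.93 dB

3.9 dB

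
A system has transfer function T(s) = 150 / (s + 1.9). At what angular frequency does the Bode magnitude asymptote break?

1.9 rad/s

The single real pole at s = −1.9 gives a corner at ω = 1.9 rad/s.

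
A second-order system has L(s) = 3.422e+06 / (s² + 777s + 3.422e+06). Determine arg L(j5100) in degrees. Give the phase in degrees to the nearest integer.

-170°

∠[(j5100)² + 777(j5100) + 3.422e+06] = ∠[-2.2588e+07 + j3.9627e+06] = 170.05°
∠L(j5100) = −170.05° = -170.05°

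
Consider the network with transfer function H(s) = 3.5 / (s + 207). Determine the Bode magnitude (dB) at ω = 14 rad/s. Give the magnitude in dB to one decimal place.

-35.5 dB

|j14 + 207| = √(14² + 207²) = 207.5
|H(j14)| = 3.5 / 207.5 = 0.01687
20 log₁₀(0.01687) = -35.46 dB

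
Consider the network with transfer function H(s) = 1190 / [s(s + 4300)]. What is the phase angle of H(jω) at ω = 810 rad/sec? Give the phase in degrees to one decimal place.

∠(j810 + 4300) = arctan(810/4300) = 10.67°
∠(j810) = 90.00°
∠H(j810) = − (10.67° + 90.00°) = -100.67°

-100.7 deg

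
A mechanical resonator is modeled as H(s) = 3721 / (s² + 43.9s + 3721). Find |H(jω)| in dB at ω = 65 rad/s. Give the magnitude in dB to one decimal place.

|(j65)² + 43.9(j65) + 3721| = |-504 + j2853.5| = 2898
|H(j65)| = 3721 / 2898 = 1.2841
20 log₁₀(1.2841) = 2.17 dB

2.2 dB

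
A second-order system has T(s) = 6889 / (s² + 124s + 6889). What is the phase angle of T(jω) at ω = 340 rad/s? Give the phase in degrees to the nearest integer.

∠[(j340)² + 124(j340) + 6889] = ∠[-1.0871e+05 + j42160] = 158.80°
∠T(j340) = −158.80° = -158.80°

-159°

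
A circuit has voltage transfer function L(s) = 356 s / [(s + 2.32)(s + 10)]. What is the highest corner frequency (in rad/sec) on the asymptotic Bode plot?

10 rad/sec

Break frequencies occur at each pole and zero magnitude: 2.32 rad/sec, 10 rad/sec.
The highest is 10 rad/sec.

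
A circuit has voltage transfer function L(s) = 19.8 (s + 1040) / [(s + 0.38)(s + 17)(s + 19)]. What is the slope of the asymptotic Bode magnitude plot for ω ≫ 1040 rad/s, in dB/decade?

-40 dB/decade

With 1 zero and 3 poles, the high-frequency asymptotic slope is 20 × (1 − 3) = -40 dB/decade.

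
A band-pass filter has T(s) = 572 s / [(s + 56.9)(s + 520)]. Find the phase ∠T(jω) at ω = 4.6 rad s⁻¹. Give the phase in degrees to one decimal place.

84.9°

∠(j4.6) = 90.00°
∠(j4.6 + 56.9) = arctan(4.6/56.9) = 4.62°
∠(j4.6 + 520) = arctan(4.6/520) = 0.51°
∠T(j4.6) = 90.00° − (4.62° + 0.51°) = 84.87°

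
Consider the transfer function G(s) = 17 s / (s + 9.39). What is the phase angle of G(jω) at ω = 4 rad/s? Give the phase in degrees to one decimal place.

66.9°

∠(j4) = 90.00°
∠(j4 + 9.39) = arctan(4/9.39) = 23.07°
∠G(j4) = 90.00° − 23.07° = 66.93°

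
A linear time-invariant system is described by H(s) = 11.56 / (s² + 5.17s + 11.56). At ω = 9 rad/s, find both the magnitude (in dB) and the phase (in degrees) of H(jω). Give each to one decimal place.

|H| = -17.2 dB, ∠H = -146.2°

|(j9)² + 5.17(j9) + 11.56| = |-69.44 + j46.53| = 83.59
|H(j9)| = 11.56 / 83.59 = 0.1383
20 log₁₀(0.1383) = -17.18 dB
∠[(j9)² + 5.17(j9) + 11.56] = ∠[-69.44 + j46.53] = 146.17°
∠H(j9) = −146.17° = -146.17°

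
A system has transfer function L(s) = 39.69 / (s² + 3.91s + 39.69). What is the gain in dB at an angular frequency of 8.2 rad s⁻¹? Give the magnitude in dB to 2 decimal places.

-0.55 dB

|(j8.2)² + 3.91(j8.2) + 39.69| = |-27.55 + j32.062| = 42.27
|L(j8.2)| = 39.69 / 42.27 = 0.93891
20 log₁₀(0.93891) = -0.548 dB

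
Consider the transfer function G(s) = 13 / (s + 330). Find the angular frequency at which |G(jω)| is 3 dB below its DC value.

For a single-pole low-pass, the −3 dB point is at the pole: ω = 330 rad s⁻¹.

330 rad s⁻¹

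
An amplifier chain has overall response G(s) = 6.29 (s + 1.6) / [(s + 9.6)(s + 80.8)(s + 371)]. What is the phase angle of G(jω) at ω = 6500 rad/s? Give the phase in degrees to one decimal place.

-176.0 deg

∠(j6500 + 1.6) = arctan(6500/1.6) = 89.99°
∠(j6500 + 9.6) = arctan(6500/9.6) = 89.92°
∠(j6500 + 80.8) = arctan(6500/80.8) = 89.29°
∠(j6500 + 371) = arctan(6500/371) = 86.73°
∠G(j6500) = 89.99° − (89.92° + 89.29° + 86.73°) = -175.95°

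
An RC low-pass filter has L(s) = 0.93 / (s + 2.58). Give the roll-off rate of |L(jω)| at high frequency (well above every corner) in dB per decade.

With 0 zeros and 1 pole, the high-frequency asymptotic slope is 20 × (0 − 1) = -20 dB/decade.

-20 dB/decade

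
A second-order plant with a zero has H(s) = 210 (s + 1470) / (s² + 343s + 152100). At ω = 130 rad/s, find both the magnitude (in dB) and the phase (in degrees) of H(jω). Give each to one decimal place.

|H| = 6.8 dB, ∠H = -13.2°

|j130 + 1470| = √(130² + 1470²) = 1476
|(j130)² + 343(j130) + 152100| = |1.352e+05 + j44590| = 1.424e+05
|H(j130)| = 210 × 1476 / 1.424e+05 = 2.1769
20 log₁₀(2.1769) = 6.76 dB
∠(j130 + 1470) = arctan(130/1470) = 5.05°
∠[(j130)² + 343(j130) + 152100] = ∠[1.352e+05 + j44590] = 18.25°
∠H(j130) = 5.05° − 18.25° = -13.20°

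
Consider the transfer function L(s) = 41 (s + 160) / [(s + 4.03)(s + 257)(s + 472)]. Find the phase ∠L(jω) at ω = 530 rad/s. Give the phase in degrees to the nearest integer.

-129°

∠(j530 + 160) = arctan(530/160) = 73.20°
∠(j530 + 4.03) = arctan(530/4.03) = 89.56°
∠(j530 + 257) = arctan(530/257) = 64.13°
∠(j530 + 472) = arctan(530/472) = 48.31°
∠L(j530) = 73.20° − (89.56° + 64.13° + 48.31°) = -128.81°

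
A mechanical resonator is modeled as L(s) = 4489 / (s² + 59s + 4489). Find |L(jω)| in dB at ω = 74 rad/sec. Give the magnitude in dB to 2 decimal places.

|(j74)² + 59(j74) + 4489| = |-987 + j4366| = 4476
|L(j74)| = 4489 / 4476 = 1.0029
20 log₁₀(1.0029) = 0.025 dB

0.02 dB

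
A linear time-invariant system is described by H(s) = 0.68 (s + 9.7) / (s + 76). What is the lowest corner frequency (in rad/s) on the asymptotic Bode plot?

Break frequencies occur at each pole and zero magnitude: 9.7 rad/s, 76 rad/s.
The lowest is 9.7 rad/s.

9.7 rad/s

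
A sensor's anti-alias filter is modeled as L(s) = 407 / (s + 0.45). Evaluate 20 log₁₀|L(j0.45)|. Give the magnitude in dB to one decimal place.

|j0.45 + 0.45| = √(0.45² + 0.45²) = 0.6364
|L(j0.45)| = 407 / 0.6364 = 639.54
20 log₁₀(639.54) = 56.12 dB

56.1 dB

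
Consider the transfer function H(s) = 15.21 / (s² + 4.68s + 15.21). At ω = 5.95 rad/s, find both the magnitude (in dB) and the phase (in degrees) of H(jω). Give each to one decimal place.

|H| = -7.1 dB, ∠H = -125.9°

|(j5.95)² + 4.68(j5.95) + 15.21| = |-20.193 + j27.846| = 34.4
|H(j5.95)| = 15.21 / 34.4 = 0.44219
20 log₁₀(0.44219) = -7.09 dB
∠[(j5.95)² + 4.68(j5.95) + 15.21] = ∠[-20.193 + j27.846] = 125.95°
∠H(j5.95) = −125.95° = -125.95°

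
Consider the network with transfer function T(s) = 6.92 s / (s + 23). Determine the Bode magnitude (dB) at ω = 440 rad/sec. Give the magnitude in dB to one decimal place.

|j440| = 440
|j440 + 23| = √(440² + 23²) = 440.6
|T(j440)| = 6.92 × 440 / 440.6 = 6.9106
20 log₁₀(6.9106) = 16.79 dB

16.8 dB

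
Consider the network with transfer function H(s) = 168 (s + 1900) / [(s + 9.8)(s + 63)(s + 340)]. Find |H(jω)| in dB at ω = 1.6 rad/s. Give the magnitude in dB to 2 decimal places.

3.52 dB

|j1.6 + 1900| = √(1.6² + 1900²) = 1900
|j1.6 + 9.8| = √(1.6² + 9.8²) = 9.93
|j1.6 + 63| = √(1.6² + 63²) = 63.02
|j1.6 + 340| = √(1.6² + 340²) = 340
|H(j1.6)| = 168 × 1900 / (9.93 × 63.02 × 340) = 1.5002
20 log₁₀(1.5002) = 3.523 dB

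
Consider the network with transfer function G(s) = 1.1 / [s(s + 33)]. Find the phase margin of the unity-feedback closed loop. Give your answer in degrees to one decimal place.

89.9°

Gain crossover: |G(jω)| = 1 at ω ≈ 0.0333 rad/sec.
∠G(j0.0333) = −90° − arctan(0.0333/33) ≈ -90.06°
PM = 180° + (-90.06°) = 89.94°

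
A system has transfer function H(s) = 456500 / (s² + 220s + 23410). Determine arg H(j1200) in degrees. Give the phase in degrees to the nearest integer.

∠[(j1200)² + 220(j1200) + 23410] = ∠[-1.4166e+06 + j2.64e+05] = 169.44°
∠H(j1200) = −169.44° = -169.44°

-169°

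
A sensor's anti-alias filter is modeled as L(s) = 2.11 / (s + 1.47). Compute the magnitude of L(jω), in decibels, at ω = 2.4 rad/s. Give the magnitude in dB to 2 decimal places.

|j2.4 + 1.47| = √(2.4² + 1.47²) = 2.814
|L(j2.4)| = 2.11 / 2.814 = 0.74971
20 log₁₀(0.74971) = -2.502 dB

-2.50 dB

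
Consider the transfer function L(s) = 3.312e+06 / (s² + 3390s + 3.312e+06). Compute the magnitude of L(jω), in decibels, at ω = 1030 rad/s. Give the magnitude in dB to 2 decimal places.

|(j1030)² + 3390(j1030) + 3.312e+06| = |2.2511e+06 + j3.4917e+06| = 4.154e+06
|L(j1030)| = 3.312e+06 / 4.154e+06 = 0.79722
20 log₁₀(0.79722) = -1.968 dB

-1.97 dB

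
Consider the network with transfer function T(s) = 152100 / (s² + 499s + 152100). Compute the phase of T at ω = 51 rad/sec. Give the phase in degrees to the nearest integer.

∠[(j51)² + 499(j51) + 152100] = ∠[1.495e+05 + j25449] = 9.66°
∠T(j51) = −9.66° = -9.66°

-10°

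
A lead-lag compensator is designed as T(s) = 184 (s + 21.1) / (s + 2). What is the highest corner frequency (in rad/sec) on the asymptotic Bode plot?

Break frequencies occur at each pole and zero magnitude: 2 rad/sec, 21.1 rad/sec.
The highest is 21.1 rad/sec.

21.1 rad/sec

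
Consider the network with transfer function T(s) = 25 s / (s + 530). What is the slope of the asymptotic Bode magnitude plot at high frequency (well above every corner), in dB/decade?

0 dB/decade

With 1 zero and 1 pole, the high-frequency asymptotic slope is 20 × (1 − 1) = 0 dB/decade.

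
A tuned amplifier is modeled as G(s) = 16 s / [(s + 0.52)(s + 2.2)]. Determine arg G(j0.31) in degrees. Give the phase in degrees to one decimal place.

∠(j0.31) = 90.00°
∠(j0.31 + 0.52) = arctan(0.31/0.52) = 30.80°
∠(j0.31 + 2.2) = arctan(0.31/2.2) = 8.02°
∠G(j0.31) = 90.00° − (30.80° + 8.02°) = 51.18°

51.2°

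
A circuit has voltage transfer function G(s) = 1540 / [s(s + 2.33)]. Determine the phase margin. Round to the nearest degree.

3 deg

Gain crossover: |G(jω)| = 1 at ω ≈ 39.2 rad s⁻¹.
∠G(j39.2) = −90° − arctan(39.2/2.33) ≈ -176.60°
PM = 180° + (-176.60°) = 3.40°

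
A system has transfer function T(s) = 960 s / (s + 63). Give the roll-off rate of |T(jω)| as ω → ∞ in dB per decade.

With 1 zero and 1 pole, the high-frequency asymptotic slope is 20 × (1 − 1) = 0 dB/decade.

0 dB/decade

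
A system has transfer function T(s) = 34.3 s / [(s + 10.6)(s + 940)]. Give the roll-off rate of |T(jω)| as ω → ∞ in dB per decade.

With 1 zero and 2 poles, the high-frequency asymptotic slope is 20 × (1 − 2) = -20 dB/decade.

-20 dB/decade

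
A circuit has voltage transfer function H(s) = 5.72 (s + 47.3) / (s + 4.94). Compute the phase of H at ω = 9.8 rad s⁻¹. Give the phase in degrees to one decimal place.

-51.5°

∠(j9.8 + 47.3) = arctan(9.8/47.3) = 11.71°
∠(j9.8 + 4.94) = arctan(9.8/4.94) = 63.25°
∠H(j9.8) = 11.71° − 63.25° = -51.54°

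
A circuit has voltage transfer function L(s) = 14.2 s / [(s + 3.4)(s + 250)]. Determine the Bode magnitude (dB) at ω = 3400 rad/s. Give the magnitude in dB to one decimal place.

|j3400| = 3400
|j3400 + 3.4| = √(3400² + 3.4²) = 3400
|j3400 + 250| = √(3400² + 250²) = 3409
|L(j3400)| = 14.2 × 3400 / (3400 × 3409) = 0.0041652
20 log₁₀(0.0041652) = -47.61 dB

-47.6 dB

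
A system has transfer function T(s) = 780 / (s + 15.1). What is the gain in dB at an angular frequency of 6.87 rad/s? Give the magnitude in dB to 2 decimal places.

33.45 dB

|j6.87 + 15.1| = √(6.87² + 15.1²) = 16.59
|T(j6.87)| = 780 / 16.59 = 47.018
20 log₁₀(47.018) = 33.445 dB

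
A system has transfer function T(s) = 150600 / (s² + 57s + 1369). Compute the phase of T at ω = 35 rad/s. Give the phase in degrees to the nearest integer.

∠[(j35)² + 57(j35) + 1369] = ∠[144 + j1995] = 85.87°
∠T(j35) = −85.87° = -85.87°

-86 deg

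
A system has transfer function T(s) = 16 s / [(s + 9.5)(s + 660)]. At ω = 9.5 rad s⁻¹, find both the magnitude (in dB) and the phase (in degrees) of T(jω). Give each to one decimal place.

|j9.5| = 9.5
|j9.5 + 9.5| = √(9.5² + 9.5²) = 13.44
|j9.5 + 660| = √(9.5² + 660²) = 660.1
|T(j9.5)| = 16 × 9.5 / (13.44 × 660.1) = 0.01714
20 log₁₀(0.01714) = -35.32 dB
∠(j9.5) = 90.00°
∠(j9.5 + 9.5) = arctan(9.5/9.5) = 45.00°
∠(j9.5 + 660) = arctan(9.5/660) = 0.82°
∠T(j9.5) = 90.00° − (45.00° + 0.82°) = 44.18°

|T| = -35.3 dB, ∠T = 44.2°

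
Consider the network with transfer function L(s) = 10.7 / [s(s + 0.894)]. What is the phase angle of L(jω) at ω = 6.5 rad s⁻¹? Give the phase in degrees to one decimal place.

∠(j6.5 + 0.894) = arctan(6.5/0.894) = 82.17°
∠(j6.5) = 90.00°
∠L(j6.5) = − (82.17° + 90.00°) = -172.17°

-172.2°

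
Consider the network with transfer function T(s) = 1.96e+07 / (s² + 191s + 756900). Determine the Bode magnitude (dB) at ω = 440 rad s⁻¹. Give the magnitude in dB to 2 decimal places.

30.73 dB

|(j440)² + 191(j440) + 756900| = |5.633e+05 + j84040| = 5.695e+05
|T(j440)| = 1.96e+07 / 5.695e+05 = 34.414
20 log₁₀(34.414) = 30.735 dB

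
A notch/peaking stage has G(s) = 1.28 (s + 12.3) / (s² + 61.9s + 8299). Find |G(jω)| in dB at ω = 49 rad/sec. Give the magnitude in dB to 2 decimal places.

|j49 + 12.3| = √(49² + 12.3²) = 50.52
|(j49)² + 61.9(j49) + 8299| = |5898 + j3033.1| = 6632
|G(j49)| = 1.28 × 50.52 / 6632 = 0.0097503
20 log₁₀(0.0097503) = -40.220 dB

-40.22 dB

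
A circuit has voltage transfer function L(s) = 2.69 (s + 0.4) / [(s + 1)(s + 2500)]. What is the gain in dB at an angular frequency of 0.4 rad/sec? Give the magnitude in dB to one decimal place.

-65.0 dB

|j0.4 + 0.4| = √(0.4² + 0.4²) = 0.5657
|j0.4 + 1| = √(0.4² + 1²) = 1.077
|j0.4 + 2500| = √(0.4² + 2500²) = 2500
|L(j0.4)| = 2.69 × 0.5657 / (1.077 × 2500) = 0.00056514
20 log₁₀(0.00056514) = -64.96 dB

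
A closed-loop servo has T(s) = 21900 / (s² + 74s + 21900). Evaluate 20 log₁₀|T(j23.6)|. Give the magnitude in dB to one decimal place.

0.2 dB

|(j23.6)² + 74(j23.6) + 21900| = |21343 + j1746.4| = 2.141e+04
|T(j23.6)| = 21900 / 2.141e+04 = 1.0227
20 log₁₀(1.0227) = 0.19 dB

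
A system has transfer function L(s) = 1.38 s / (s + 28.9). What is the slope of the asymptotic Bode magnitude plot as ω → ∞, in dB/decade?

0 dB/decade

With 1 zero and 1 pole, the high-frequency asymptotic slope is 20 × (1 − 1) = 0 dB/decade.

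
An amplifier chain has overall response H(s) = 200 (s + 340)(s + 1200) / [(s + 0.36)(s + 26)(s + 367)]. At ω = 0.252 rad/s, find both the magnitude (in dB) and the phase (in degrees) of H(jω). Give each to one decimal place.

|H| = 85.8 dB, ∠H = -35.5°

|j0.252 + 340| = √(0.252² + 340²) = 340
|j0.252 + 1200| = √(0.252² + 1200²) = 1200
|j0.252 + 0.36| = √(0.252² + 0.36²) = 0.4394
|j0.252 + 26| = √(0.252² + 26²) = 26
|j0.252 + 367| = √(0.252² + 367²) = 367
|H(j0.252)| = 200 × 340 × 1200 / (0.4394 × 26 × 367) = 19460
20 log₁₀(19460) = 85.78 dB
∠(j0.252 + 340) = arctan(0.252/340) = 0.04°
∠(j0.252 + 1200) = arctan(0.252/1200) = 0.01°
∠(j0.252 + 0.36) = arctan(0.252/0.36) = 34.99°
∠(j0.252 + 26) = arctan(0.252/26) = 0.56°
∠(j0.252 + 367) = arctan(0.252/367) = 0.04°
∠H(j0.252) = 0.04° + 0.01° − (34.99° + 0.56° + 0.04°) = -35.53°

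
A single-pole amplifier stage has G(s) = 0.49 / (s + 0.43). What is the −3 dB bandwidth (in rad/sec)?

For a single-pole low-pass, the −3 dB point is at the pole: ω = 0.43 rad/sec.

0.43 rad/sec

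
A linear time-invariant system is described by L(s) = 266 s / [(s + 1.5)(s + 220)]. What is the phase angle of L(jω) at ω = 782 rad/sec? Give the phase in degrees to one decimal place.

∠(j782) = 90.00°
∠(j782 + 1.5) = arctan(782/1.5) = 89.89°
∠(j782 + 220) = arctan(782/220) = 74.29°
∠L(j782) = 90.00° − (89.89° + 74.29°) = -74.18°

-74.2 deg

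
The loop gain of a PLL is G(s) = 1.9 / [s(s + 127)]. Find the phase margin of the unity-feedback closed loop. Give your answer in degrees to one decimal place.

90.0°

Gain crossover: |G(jω)| = 1 at ω ≈ 0.015 rad/s.
∠G(j0.015) = −90° − arctan(0.015/127) ≈ -90.01°
PM = 180° + (-90.01°) = 89.99°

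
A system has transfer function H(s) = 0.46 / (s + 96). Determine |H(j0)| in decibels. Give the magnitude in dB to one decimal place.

H(0) = 0.46 / 96 = 0.0047917
20 log₁₀(0.0047917) = -46.39 dB

-46.4 dB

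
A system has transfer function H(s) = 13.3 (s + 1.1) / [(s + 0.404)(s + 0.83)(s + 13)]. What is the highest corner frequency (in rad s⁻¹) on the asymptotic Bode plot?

Break frequencies occur at each pole and zero magnitude: 0.404 rad s⁻¹, 0.83 rad s⁻¹, 1.1 rad s⁻¹, 13 rad s⁻¹.
The highest is 13 rad s⁻¹.

13 rad s⁻¹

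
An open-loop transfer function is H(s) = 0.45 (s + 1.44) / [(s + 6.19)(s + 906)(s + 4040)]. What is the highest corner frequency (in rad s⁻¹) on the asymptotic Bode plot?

Break frequencies occur at each pole and zero magnitude: 1.44 rad s⁻¹, 6.19 rad s⁻¹, 906 rad s⁻¹, 4040 rad s⁻¹.
The highest is 4040 rad s⁻¹.

4040 rad s⁻¹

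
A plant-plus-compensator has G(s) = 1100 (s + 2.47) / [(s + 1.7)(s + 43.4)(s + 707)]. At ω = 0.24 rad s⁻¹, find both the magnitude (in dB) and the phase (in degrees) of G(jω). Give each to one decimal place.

|G| = -25.7 dB, ∠G = -2.8°

|j0.24 + 2.47| = √(0.24² + 2.47²) = 2.482
|j0.24 + 1.7| = √(0.24² + 1.7²) = 1.717
|j0.24 + 43.4| = √(0.24² + 43.4²) = 43.4
|j0.24 + 707| = √(0.24² + 707²) = 707
|G(j0.24)| = 1100 × 2.482 / (1.717 × 43.4 × 707) = 0.051818
20 log₁₀(0.051818) = -25.71 dB
∠(j0.24 + 2.47) = arctan(0.24/2.47) = 5.55°
∠(j0.24 + 1.7) = arctan(0.24/1.7) = 8.04°
∠(j0.24 + 43.4) = arctan(0.24/43.4) = 0.32°
∠(j0.24 + 707) = arctan(0.24/707) = 0.02°
∠G(j0.24) = 5.55° − (8.04° + 0.32° + 0.02°) = -2.82°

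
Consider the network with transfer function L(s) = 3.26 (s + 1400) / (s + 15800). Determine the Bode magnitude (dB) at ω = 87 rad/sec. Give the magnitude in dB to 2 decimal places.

-10.77 dB

|j87 + 1400| = √(87² + 1400²) = 1403
|j87 + 15800| = √(87² + 15800²) = 1.58e+04
|L(j87)| = 3.26 × 1403 / 1.58e+04 = 0.28941
20 log₁₀(0.28941) = -10.770 dB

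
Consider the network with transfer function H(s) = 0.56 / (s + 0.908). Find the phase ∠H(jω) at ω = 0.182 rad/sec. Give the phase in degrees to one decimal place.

-11.3°

∠(j0.182 + 0.908) = arctan(0.182/0.908) = 11.33°
∠H(j0.182) = −11.33° = -11.33°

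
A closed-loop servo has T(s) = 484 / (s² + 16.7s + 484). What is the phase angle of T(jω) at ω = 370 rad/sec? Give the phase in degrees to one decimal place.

∠[(j370)² + 16.7(j370) + 484] = ∠[-1.3642e+05 + j6179] = 177.41°
∠T(j370) = −177.41° = -177.41°

-177.4°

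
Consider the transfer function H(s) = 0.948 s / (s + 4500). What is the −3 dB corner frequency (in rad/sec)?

For a single-pole high-pass, the −3 dB point is at the pole: ω = 4500 rad/sec.

4500 rad/sec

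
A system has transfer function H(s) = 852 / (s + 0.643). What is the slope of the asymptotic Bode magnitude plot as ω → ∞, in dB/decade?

With 0 zeros and 1 pole, the high-frequency asymptotic slope is 20 × (0 − 1) = -20 dB/decade.

-20 dB/decade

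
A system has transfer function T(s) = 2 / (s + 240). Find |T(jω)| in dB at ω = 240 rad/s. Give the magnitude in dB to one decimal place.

-44.6 dB

|j240 + 240| = √(240² + 240²) = 339.4
|T(j240)| = 2 / 339.4 = 0.0058926
20 log₁₀(0.0058926) = -44.59 dB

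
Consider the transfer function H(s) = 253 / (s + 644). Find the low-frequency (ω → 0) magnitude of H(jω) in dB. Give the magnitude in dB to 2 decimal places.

H(0) = 253 / 644 = 0.39286
20 log₁₀(0.39286) = -8.115 dB

-8.12 dB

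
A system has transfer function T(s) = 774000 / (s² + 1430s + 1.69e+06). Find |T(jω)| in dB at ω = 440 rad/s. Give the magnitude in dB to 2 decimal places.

-6.43 dB

|(j440)² + 1430(j440) + 1.69e+06| = |1.4964e+06 + j6.292e+05| = 1.623e+06
|T(j440)| = 774000 / 1.623e+06 = 0.47681
20 log₁₀(0.47681) = -6.433 dB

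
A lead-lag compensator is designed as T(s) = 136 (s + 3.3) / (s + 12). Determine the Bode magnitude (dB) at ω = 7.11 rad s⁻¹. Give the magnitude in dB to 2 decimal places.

37.67 dB

|j7.11 + 3.3| = √(7.11² + 3.3²) = 7.839
|j7.11 + 12| = √(7.11² + 12²) = 13.95
|T(j7.11)| = 136 × 7.839 / 13.95 = 76.428
20 log₁₀(76.428) = 37.665 dB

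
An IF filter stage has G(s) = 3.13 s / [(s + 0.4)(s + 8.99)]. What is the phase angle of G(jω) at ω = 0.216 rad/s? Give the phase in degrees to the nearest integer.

60°

∠(j0.216) = 90.00°
∠(j0.216 + 0.4) = arctan(0.216/0.4) = 28.37°
∠(j0.216 + 8.99) = arctan(0.216/8.99) = 1.38°
∠G(j0.216) = 90.00° − (28.37° + 1.38°) = 60.25°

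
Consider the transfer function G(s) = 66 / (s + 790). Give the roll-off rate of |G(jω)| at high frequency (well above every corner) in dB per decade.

-20 dB/decade

With 0 zeros and 1 pole, the high-frequency asymptotic slope is 20 × (0 − 1) = -20 dB/decade.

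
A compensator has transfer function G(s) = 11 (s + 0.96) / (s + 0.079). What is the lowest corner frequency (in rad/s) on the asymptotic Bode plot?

0.079 rad/s

Break frequencies occur at each pole and zero magnitude: 0.079 rad/s, 0.96 rad/s.
The lowest is 0.079 rad/s.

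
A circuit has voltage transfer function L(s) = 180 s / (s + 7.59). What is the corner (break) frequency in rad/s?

The single real pole at s = −7.59 gives a corner at ω = 7.59 rad/s.

7.59 rad/s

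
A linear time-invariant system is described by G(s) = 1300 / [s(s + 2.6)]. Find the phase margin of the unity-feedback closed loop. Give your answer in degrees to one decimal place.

4.1°

Gain crossover: |G(jω)| = 1 at ω ≈ 36 rad/s.
∠G(j36) = −90° − arctan(36/2.6) ≈ -175.87°
PM = 180° + (-175.87°) = 4.13°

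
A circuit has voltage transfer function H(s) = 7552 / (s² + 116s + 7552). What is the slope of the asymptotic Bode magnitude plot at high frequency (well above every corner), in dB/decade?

-40 dB/decade

With 0 zeros and 2 poles, the high-frequency asymptotic slope is 20 × (0 − 2) = -40 dB/decade.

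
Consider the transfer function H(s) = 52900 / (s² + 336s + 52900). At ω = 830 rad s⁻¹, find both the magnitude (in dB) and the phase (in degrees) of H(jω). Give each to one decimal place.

|H| = -22.4 dB, ∠H = -156.3°

|(j830)² + 336(j830) + 52900| = |-6.36e+05 + j2.7888e+05| = 6.945e+05
|H(j830)| = 52900 / 6.945e+05 = 0.076175
20 log₁₀(0.076175) = -22.36 dB
∠[(j830)² + 336(j830) + 52900] = ∠[-6.36e+05 + j2.7888e+05] = 156.32°
∠H(j830) = −156.32° = -156.32°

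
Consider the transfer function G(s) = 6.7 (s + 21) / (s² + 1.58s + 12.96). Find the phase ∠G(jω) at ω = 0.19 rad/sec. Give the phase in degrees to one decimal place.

-0.8°

∠(j0.19 + 21) = arctan(0.19/21) = 0.52°
∠[(j0.19)² + 1.58(j0.19) + 12.96] = ∠[12.924 + j0.3002] = 1.33°
∠G(j0.19) = 0.52° − 1.33° = -0.81°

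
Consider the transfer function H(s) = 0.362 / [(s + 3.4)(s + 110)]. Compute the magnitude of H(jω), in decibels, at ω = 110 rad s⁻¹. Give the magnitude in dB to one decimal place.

|j110 + 3.4| = √(110² + 3.4²) = 110.1
|j110 + 110| = √(110² + 110²) = 155.6
|H(j110)| = 0.362 / (110.1 × 155.6) = 2.1145e-05
20 log₁₀(2.1145e-05) = -93.50 dB

-93.5 dB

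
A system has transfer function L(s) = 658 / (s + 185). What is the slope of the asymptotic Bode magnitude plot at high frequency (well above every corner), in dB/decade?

With 0 zeros and 1 pole, the high-frequency asymptotic slope is 20 × (0 − 1) = -20 dB/decade.

-20 dB/decade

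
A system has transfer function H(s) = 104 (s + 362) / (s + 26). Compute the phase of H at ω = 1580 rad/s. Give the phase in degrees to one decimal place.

-12.0°

∠(j1580 + 362) = arctan(1580/362) = 77.10°
∠(j1580 + 26) = arctan(1580/26) = 89.06°
∠H(j1580) = 77.10° − 89.06° = -11.96°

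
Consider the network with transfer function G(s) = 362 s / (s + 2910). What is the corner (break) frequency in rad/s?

The single real pole at s = −2910 gives a corner at ω = 2910 rad/s.

2910 rad/s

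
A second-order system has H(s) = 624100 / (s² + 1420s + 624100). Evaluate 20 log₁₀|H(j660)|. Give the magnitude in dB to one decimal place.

|(j660)² + 1420(j660) + 624100| = |1.885e+05 + j9.372e+05| = 9.56e+05
|H(j660)| = 624100 / 9.56e+05 = 0.65285
20 log₁₀(0.65285) = -3.70 dB

-3.7 dB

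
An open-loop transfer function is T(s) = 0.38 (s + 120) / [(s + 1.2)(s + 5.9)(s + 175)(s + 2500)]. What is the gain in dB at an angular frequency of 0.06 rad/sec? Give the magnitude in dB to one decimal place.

|j0.06 + 120| = √(0.06² + 120²) = 120
|j0.06 + 1.2| = √(0.06² + 1.2²) = 1.201
|j0.06 + 5.9| = √(0.06² + 5.9²) = 5.9
|j0.06 + 175| = √(0.06² + 175²) = 175
|j0.06 + 2500| = √(0.06² + 2500²) = 2500
|T(j0.06)| = 0.38 × 120 / (1.201 × 5.9 × 175 × 2500) = 1.4702e-05
20 log₁₀(1.4702e-05) = -96.65 dB

-96.7 dB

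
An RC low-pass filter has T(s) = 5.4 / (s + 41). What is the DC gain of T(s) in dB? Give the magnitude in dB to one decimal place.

T(0) = 5.4 / 41 = 0.13171
20 log₁₀(0.13171) = -17.61 dB

-17.6 dB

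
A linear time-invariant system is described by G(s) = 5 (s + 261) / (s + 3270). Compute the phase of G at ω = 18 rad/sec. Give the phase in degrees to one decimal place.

3.6 deg

∠(j18 + 261) = arctan(18/261) = 3.95°
∠(j18 + 3270) = arctan(18/3270) = 0.32°
∠G(j18) = 3.95° − 0.32° = 3.63°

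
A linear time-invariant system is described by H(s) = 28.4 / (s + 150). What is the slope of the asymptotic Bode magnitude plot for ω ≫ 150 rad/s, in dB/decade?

With 0 zeros and 1 pole, the high-frequency asymptotic slope is 20 × (0 − 1) = -20 dB/decade.

-20 dB/decade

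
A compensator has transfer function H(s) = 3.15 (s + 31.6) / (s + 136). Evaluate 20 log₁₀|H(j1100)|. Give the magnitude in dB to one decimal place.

|j1100 + 31.6| = √(1100² + 31.6²) = 1100
|j1100 + 136| = √(1100² + 136²) = 1108
|H(j1100)| = 3.15 × 1100 / 1108 = 3.1275
20 log₁₀(3.1275) = 9.90 dB

9.9 dB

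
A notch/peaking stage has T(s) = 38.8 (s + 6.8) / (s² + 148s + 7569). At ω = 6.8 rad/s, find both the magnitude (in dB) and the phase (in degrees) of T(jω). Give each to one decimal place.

|j6.8 + 6.8| = √(6.8² + 6.8²) = 9.617
|(j6.8)² + 148(j6.8) + 7569| = |7522.8 + j1006.4| = 7590
|T(j6.8)| = 38.8 × 9.617 / 7590 = 0.049162
20 log₁₀(0.049162) = -26.17 dB
∠(j6.8 + 6.8) = arctan(6.8/6.8) = 45.00°
∠[(j6.8)² + 148(j6.8) + 7569] = ∠[7522.8 + j1006.4] = 7.62°
∠T(j6.8) = 45.00° − 7.62° = 37.38°

|T| = -26.2 dB, ∠T = 37.4°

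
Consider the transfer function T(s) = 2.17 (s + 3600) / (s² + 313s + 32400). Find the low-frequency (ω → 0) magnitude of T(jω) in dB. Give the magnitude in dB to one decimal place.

-12.4 dB

T(0) = 2.17 × 3600 / 32400 = 0.24111
20 log₁₀(0.24111) = -12.36 dB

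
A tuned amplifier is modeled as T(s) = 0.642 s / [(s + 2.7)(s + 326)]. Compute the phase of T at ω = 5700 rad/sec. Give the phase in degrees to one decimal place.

∠(j5700) = 90.00°
∠(j5700 + 2.7) = arctan(5700/2.7) = 89.97°
∠(j5700 + 326) = arctan(5700/326) = 86.73°
∠T(j5700) = 90.00° − (89.97° + 86.73°) = -86.70°

-86.7°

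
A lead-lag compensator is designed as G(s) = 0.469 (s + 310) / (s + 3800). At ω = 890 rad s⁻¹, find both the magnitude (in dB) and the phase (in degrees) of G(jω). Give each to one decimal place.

|j890 + 310| = √(890² + 310²) = 942.4
|j890 + 3800| = √(890² + 3800²) = 3903
|G(j890)| = 0.469 × 942.4 / 3903 = 0.11325
20 log₁₀(0.11325) = -18.92 dB
∠(j890 + 310) = arctan(890/310) = 70.80°
∠(j890 + 3800) = arctan(890/3800) = 13.18°
∠G(j890) = 70.80° − 13.18° = 57.61°

|G| = -18.9 dB, ∠G = 57.6°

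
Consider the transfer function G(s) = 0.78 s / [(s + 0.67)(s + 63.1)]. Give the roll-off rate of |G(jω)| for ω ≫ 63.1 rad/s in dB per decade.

With 1 zero and 2 poles, the high-frequency asymptotic slope is 20 × (1 − 2) = -20 dB/decade.

-20 dB/decade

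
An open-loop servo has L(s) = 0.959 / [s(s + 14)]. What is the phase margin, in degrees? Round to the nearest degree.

Gain crossover: |L(jω)| = 1 at ω ≈ 0.0685 rad s⁻¹.
∠L(j0.0685) = −90° − arctan(0.0685/14) ≈ -90.28°
PM = 180° + (-90.28°) = 89.72°

90°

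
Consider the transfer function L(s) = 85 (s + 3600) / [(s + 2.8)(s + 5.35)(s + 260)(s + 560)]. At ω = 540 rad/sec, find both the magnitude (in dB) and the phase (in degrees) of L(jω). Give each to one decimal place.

|j540 + 3600| = √(540² + 3600²) = 3640
|j540 + 2.8| = √(540² + 2.8²) = 540
|j540 + 5.35| = √(540² + 5.35²) = 540
|j540 + 260| = √(540² + 260²) = 599.3
|j540 + 560| = √(540² + 560²) = 777.9
|L(j540)| = 85 × 3640 / (540 × 540 × 599.3 × 777.9) = 2.2757e-06
20 log₁₀(2.2757e-06) = -112.86 dB
∠(j540 + 3600) = arctan(540/3600) = 8.53°
∠(j540 + 2.8) = arctan(540/2.8) = 89.70°
∠(j540 + 5.35) = arctan(540/5.35) = 89.43°
∠(j540 + 260) = arctan(540/260) = 64.29°
∠(j540 + 560) = arctan(540/560) = 43.96°
∠L(j540) = 8.53° − (89.70° + 89.43° + 64.29° + 43.96°) = -278.85°

|L| = -112.9 dB, ∠L = -278.9°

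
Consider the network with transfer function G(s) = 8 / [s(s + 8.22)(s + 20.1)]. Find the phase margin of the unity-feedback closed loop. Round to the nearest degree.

Gain crossover: |G(jω)| = 1 at ω ≈ 0.0484 rad/s.
∠G(j0.0484) = −90° − arctan(0.0484/8.22) − arctan(0.0484/20.1) ≈ -90.48°
PM = 180° + (-90.48°) = 89.52°

90 deg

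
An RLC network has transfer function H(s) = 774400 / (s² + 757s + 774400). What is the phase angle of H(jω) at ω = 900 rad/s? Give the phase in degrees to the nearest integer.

∠[(j900)² + 757(j900) + 774400] = ∠[-35600 + j6.813e+05] = 92.99°
∠H(j900) = −92.99° = -92.99°

-93°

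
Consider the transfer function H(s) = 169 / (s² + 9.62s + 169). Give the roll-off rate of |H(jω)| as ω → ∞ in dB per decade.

With 0 zeros and 2 poles, the high-frequency asymptotic slope is 20 × (0 − 2) = -40 dB/decade.

-40 dB/decade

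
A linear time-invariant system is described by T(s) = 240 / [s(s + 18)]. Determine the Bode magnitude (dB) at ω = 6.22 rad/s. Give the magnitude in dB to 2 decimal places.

6.13 dB

|j6.22 + 18| = √(6.22² + 18²) = 19.04
|j6.22| = 6.22
|T(j6.22)| = 240 / (19.04 × 6.22) = 2.0261
20 log₁₀(2.0261) = 6.133 dB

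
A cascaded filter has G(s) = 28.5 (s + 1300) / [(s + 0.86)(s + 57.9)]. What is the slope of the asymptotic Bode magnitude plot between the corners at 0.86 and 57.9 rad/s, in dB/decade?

In this band the factors already past their corner are: pole at 0.86; net slope = -20 dB/decade.

-20 dB/decade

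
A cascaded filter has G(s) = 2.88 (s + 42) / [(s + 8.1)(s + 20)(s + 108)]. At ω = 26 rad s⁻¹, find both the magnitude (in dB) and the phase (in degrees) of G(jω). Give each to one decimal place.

|G| = -56.9 dB, ∠G = -106.9 deg

|j26 + 42| = √(26² + 42²) = 49.4
|j26 + 8.1| = √(26² + 8.1²) = 27.23
|j26 + 20| = √(26² + 20²) = 32.8
|j26 + 108| = √(26² + 108²) = 111.1
|G(j26)| = 2.88 × 49.4 / (27.23 × 32.8 × 111.1) = 0.0014336
20 log₁₀(0.0014336) = -56.87 dB
∠(j26 + 42) = arctan(26/42) = 31.76°
∠(j26 + 8.1) = arctan(26/8.1) = 72.70°
∠(j26 + 20) = arctan(26/20) = 52.43°
∠(j26 + 108) = arctan(26/108) = 13.54°
∠G(j26) = 31.76° − (72.70° + 52.43° + 13.54°) = -106.90°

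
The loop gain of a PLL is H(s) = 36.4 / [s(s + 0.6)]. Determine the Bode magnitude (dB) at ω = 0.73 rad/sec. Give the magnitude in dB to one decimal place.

34.4 dB

|j0.73 + 0.6| = √(0.73² + 0.6²) = 0.9449
|j0.73| = 0.73
|H(j0.73)| = 36.4 / (0.9449 × 0.73) = 52.769
20 log₁₀(52.769) = 34.45 dB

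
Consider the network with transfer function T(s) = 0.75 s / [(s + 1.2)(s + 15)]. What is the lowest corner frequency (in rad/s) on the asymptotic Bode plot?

Break frequencies occur at each pole and zero magnitude: 1.2 rad/s, 15 rad/s.
The lowest is 1.2 rad/s.

1.2 rad/s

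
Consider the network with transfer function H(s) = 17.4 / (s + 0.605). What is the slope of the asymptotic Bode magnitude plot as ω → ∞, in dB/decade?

-20 dB/decade

With 0 zeros and 1 pole, the high-frequency asymptotic slope is 20 × (0 − 1) = -20 dB/decade.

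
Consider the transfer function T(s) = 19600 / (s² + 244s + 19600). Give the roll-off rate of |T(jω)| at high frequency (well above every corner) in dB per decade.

With 0 zeros and 2 poles, the high-frequency asymptotic slope is 20 × (0 − 2) = -40 dB/decade.

-40 dB/decade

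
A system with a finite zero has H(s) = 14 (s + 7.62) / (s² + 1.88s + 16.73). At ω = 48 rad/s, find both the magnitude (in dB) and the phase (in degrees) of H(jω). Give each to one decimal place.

|j48 + 7.62| = √(48² + 7.62²) = 48.6
|(j48)² + 1.88(j48) + 16.73| = |-2287.3 + j90.24| = 2289
|H(j48)| = 14 × 48.6 / 2289 = 0.29725
20 log₁₀(0.29725) = -10.54 dB
∠(j48 + 7.62) = arctan(48/7.62) = 80.98°
∠[(j48)² + 1.88(j48) + 16.73] = ∠[-2287.3 + j90.24] = 177.74°
∠H(j48) = 80.98° − 177.74° = -96.76°

|H| = -10.5 dB, ∠H = -96.8 deg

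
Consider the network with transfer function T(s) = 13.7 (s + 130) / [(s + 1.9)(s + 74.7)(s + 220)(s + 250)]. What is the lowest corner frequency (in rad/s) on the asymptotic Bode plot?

1.9 rad/s

Break frequencies occur at each pole and zero magnitude: 1.9 rad/s, 74.7 rad/s, 130 rad/s, 220 rad/s, 250 rad/s.
The lowest is 1.9 rad/s.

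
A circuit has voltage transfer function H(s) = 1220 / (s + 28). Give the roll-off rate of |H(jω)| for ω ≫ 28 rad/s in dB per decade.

-20 dB/decade

With 0 zeros and 1 pole, the high-frequency asymptotic slope is 20 × (0 − 1) = -20 dB/decade.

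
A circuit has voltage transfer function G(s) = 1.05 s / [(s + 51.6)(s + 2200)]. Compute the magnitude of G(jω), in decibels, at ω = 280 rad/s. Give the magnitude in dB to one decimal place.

|j280| = 280
|j280 + 51.6| = √(280² + 51.6²) = 284.7
|j280 + 2200| = √(280² + 2200²) = 2218
|G(j280)| = 1.05 × 280 / (284.7 × 2218) = 0.00046561
20 log₁₀(0.00046561) = -66.64 dB

-66.6 dB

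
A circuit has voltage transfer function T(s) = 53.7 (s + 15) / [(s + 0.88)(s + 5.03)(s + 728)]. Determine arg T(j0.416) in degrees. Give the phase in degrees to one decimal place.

∠(j0.416 + 15) = arctan(0.416/15) = 1.59°
∠(j0.416 + 0.88) = arctan(0.416/0.88) = 25.30°
∠(j0.416 + 5.03) = arctan(0.416/5.03) = 4.73°
∠(j0.416 + 728) = arctan(0.416/728) = 0.03°
∠T(j0.416) = 1.59° − (25.30° + 4.73° + 0.03°) = -28.47°

-28.5°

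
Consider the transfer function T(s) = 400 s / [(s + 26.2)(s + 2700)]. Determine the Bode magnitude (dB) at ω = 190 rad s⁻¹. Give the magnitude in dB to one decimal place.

-16.7 dB

|j190| = 190
|j190 + 26.2| = √(190² + 26.2²) = 191.8
|j190 + 2700| = √(190² + 2700²) = 2707
|T(j190)| = 400 × 190 / (191.8 × 2707) = 0.1464
20 log₁₀(0.1464) = -16.69 dB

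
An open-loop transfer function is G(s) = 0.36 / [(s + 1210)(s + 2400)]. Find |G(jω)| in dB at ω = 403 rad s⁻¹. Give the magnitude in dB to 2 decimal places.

-138.71 dB

|j403 + 1210| = √(403² + 1210²) = 1275
|j403 + 2400| = √(403² + 2400²) = 2434
|G(j403)| = 0.36 / (1275 × 2434) = 1.1599e-07
20 log₁₀(1.1599e-07) = -138.711 dB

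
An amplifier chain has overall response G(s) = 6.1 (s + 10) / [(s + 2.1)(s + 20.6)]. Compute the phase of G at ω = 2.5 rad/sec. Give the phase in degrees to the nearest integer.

-43 deg

∠(j2.5 + 10) = arctan(2.5/10) = 14.04°
∠(j2.5 + 2.1) = arctan(2.5/2.1) = 49.97°
∠(j2.5 + 20.6) = arctan(2.5/20.6) = 6.92°
∠G(j2.5) = 14.04° − (49.97° + 6.92°) = -42.85°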